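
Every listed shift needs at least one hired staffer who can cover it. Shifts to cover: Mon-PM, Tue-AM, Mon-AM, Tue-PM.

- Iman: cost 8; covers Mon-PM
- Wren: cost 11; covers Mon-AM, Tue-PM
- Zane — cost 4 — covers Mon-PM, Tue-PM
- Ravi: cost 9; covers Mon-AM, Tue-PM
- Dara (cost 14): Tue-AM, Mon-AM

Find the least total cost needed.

18

Choose Zane and Dara: together they cover Mon-PM, Tue-AM, Mon-AM, Tue-PM — every shift.
Total cost: 4 + 14 = 18.
No cover costs less than 18.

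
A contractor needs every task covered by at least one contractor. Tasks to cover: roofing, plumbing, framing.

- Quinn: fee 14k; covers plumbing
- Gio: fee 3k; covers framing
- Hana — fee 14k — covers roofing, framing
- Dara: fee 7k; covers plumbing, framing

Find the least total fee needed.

21

The greedy cost-per-new-task heuristic would pick Gio, Dara, and Hana for 24, but a cheaper cover exists.
Choose Hana and Dara: together they cover roofing, plumbing, framing — every task.
Total fee: 14 + 7 = 21.
No cover costs less than 21.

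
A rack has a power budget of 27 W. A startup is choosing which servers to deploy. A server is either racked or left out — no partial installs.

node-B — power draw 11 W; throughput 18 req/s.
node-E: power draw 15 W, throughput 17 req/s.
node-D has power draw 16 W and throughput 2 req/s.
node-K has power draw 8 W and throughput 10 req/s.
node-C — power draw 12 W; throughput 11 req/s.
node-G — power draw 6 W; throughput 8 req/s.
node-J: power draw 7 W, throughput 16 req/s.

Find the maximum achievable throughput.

This is a 0-1 knapsack instance.
Allowing fractional choices, the relaxed optimum would be about 45.8, but servers are indivisible.
node-B + node-G + node-J: power draw 11 + 6 + 7 = 24 ≤ 27, throughput 18 + 8 + 16 = 42.
node-B + node-K + node-J: power draw 11 + 8 + 7 = 26 ≤ 27, throughput 18 + 10 + 16 = 44.
Best is node-B, node-K, and node-J with total throughput 44.

44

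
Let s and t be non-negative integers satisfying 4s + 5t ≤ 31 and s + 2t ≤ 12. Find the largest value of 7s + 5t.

49

Relaxing integrality, the LP optimum is 54.25 at (s,t) = (7.75, 0), which is not an integer point.
(s,t)=(7,0): 4·7+5·0=28≤31, 1·7+2·0=7≤12, objective 49.
(s,t)=(6,1): 4·6+5·1=29≤31, 1·6+2·1=8≤12, objective 47.
(s,t)=(6,0): 4·6+5·0=24≤31, 1·6+2·0=6≤12, objective 42.
No feasible integer point exceeds 49.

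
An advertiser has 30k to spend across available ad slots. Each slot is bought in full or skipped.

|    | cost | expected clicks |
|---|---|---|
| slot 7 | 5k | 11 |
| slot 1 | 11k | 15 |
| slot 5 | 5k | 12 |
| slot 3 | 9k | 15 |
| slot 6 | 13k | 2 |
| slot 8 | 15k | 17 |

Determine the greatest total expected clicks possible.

53

Treat it as a binary knapsack problem.
Take slot 7, slot 1, slot 5, and slot 3: cost 5 + 11 + 5 + 9 = 30 ≤ 30, expected clicks 11 + 15 + 12 + 15 = 53.
No other feasible combination does better.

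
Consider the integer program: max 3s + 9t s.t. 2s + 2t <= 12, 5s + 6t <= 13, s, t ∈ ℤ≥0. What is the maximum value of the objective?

Relaxing integrality, the LP optimum is 19.50 at (s,t) = (0, 2.17), which is not an integer point.
(s,t)=(0,2): 2·0+2·2=4≤12, 5·0+6·2=12≤13, objective 18.
(s,t)=(1,1): 2·1+2·1=4≤12, 5·1+6·1=11≤13, objective 12.
Maximum is 18 at (s,t)=(0,2).

18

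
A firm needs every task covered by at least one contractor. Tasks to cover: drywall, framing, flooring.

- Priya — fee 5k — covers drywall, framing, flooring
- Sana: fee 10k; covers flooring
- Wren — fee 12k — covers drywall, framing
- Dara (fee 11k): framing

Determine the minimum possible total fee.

5

Priya alone covers drywall, framing, flooring — every task.
Total fee: 5.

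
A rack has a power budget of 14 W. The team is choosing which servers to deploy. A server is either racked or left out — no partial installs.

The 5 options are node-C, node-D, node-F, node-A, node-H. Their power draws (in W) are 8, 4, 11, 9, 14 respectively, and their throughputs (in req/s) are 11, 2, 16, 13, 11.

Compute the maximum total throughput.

16

This is an integer program with binary decision variables.
node-F: power draw 11 ≤ 14, throughput 16.
node-D + node-A: power draw 4 + 9 = 13 ≤ 14, throughput 2 + 13 = 15.
node-A: power draw 9 ≤ 14, throughput 13.
Best is node-F with total throughput 16.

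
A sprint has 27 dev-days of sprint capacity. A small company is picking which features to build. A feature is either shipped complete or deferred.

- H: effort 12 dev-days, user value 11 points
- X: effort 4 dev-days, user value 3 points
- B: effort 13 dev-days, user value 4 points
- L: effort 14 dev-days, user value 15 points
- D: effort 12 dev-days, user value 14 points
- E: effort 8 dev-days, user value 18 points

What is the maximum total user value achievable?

36

Allowing fractional choices, the relaxed optimum would be about 39.5, but features are indivisible.
X + L + E: effort 4 + 14 + 8 = 26 ≤ 27, user value 3 + 15 + 18 = 36.
L + E: effort 14 + 8 = 22 ≤ 27, user value 15 + 18 = 33.
X + D + E: effort 4 + 12 + 8 = 24 ≤ 27, user value 3 + 14 + 18 = 35.
Best is X, L, and E with total user value 36.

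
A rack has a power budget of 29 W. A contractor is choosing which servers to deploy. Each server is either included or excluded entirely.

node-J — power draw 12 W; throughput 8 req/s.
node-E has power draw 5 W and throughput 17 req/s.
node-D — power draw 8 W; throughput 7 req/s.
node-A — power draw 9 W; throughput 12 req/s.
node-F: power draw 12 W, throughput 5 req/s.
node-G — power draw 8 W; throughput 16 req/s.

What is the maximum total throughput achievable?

This is a 0-1 knapsack instance.
node-E + node-A + node-G: power draw 5 + 9 + 8 = 22 ≤ 29, throughput 17 + 12 + 16 = 45.
node-E + node-D + node-G: power draw 5 + 8 + 8 = 21 ≤ 29, throughput 17 + 7 + 16 = 40.
node-J + node-E + node-G: power draw 12 + 5 + 8 = 25 ≤ 29, throughput 8 + 17 + 16 = 41.
Best is node-E, node-A, and node-G with total throughput 45.

45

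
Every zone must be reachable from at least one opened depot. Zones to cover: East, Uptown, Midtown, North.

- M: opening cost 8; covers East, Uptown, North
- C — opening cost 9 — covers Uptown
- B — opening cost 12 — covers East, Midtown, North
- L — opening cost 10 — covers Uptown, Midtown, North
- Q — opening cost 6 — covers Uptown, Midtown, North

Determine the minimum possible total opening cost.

14

Choose M and Q: together they cover East, Uptown, Midtown, North — every zone.
Total opening cost: 8 + 6 = 14.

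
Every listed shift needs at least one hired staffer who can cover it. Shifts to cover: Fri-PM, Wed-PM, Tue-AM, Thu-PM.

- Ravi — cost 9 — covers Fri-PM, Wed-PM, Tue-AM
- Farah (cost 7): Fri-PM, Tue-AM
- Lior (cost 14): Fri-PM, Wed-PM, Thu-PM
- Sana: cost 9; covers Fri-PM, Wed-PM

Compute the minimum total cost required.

This is a weighted set-cover instance.
The greedy cost-per-new-shift heuristic would pick Ravi and Lior for 23, but a cheaper cover exists.
Choose Farah and Lior: together they cover Fri-PM, Wed-PM, Tue-AM, Thu-PM — every shift.
Total cost: 7 + 14 = 21.
No cover costs less than 21.

21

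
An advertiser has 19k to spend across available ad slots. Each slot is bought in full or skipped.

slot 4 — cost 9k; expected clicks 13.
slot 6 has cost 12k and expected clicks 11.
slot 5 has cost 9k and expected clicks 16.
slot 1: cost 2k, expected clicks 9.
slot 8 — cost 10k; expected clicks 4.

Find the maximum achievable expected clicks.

29

This is an integer program with binary decision variables.
Allowing fractional choices, the relaxed optimum would be about 36.6, but ad slots are indivisible.
slot 5 + slot 1: cost 9 + 2 = 11 ≤ 19, expected clicks 16 + 9 = 25.
slot 4 + slot 1: cost 9 + 2 = 11 ≤ 19, expected clicks 13 + 9 = 22.
slot 4 + slot 5: cost 9 + 9 = 18 ≤ 19, expected clicks 13 + 16 = 29.
Best is slot 4 and slot 5 with total expected clicks 29.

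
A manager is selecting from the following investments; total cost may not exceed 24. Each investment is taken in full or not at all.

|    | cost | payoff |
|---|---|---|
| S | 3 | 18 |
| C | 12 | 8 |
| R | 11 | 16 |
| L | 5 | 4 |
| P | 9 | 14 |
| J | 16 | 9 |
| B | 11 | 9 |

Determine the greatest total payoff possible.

48

Take S, R, and P: cost 3 + 11 + 9 = 23 ≤ 24, payoff 18 + 16 + 14 = 48.
No other feasible combination does better.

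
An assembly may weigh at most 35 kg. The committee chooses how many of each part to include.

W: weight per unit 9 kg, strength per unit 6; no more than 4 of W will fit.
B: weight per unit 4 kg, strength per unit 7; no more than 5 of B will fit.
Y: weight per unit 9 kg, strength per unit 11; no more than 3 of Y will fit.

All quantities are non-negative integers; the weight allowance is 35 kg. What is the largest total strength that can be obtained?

This is a bounded integer knapsack.
B has the best ratio (7/4); taking only B gives at most 5×7 = 35 (stopped by the supply cap of 5).
Mixing does better — 4×B and 2×Y: weight 34 ≤ 35, strength 4·7 + 2·11 = 50.

50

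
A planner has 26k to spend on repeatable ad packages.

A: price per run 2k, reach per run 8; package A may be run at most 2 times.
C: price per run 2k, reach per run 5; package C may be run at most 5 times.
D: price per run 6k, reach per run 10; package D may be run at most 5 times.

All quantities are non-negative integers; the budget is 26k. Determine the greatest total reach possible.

61

2×A, 5×C, and 2×D: price 26 ≤ 26, reach 2·8 + 5·5 + 2·10 = 61.
2×A, 2×C, and 3×D: price 26 ≤ 26, reach 2·8 + 2·5 + 3·10 = 56.
Best is 61.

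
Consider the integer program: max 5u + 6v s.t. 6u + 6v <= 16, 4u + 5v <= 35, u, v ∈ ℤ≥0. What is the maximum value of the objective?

12

The continuous relaxation peaks at (0, 2.67) with value 16.00; rounding to a feasible lattice point costs some objective.
(u,v)=(0,2): 6·0+6·2=12≤16, 4·0+5·2=10≤35, objective 12.
(u,v)=(1,1): 6·1+6·1=12≤16, 4·1+5·1=9≤35, objective 11.
(u,v)=(0,1): 6·0+6·1=6≤16, 4·0+5·1=5≤35, objective 6.
Maximum is 12 at (u,v)=(0,2).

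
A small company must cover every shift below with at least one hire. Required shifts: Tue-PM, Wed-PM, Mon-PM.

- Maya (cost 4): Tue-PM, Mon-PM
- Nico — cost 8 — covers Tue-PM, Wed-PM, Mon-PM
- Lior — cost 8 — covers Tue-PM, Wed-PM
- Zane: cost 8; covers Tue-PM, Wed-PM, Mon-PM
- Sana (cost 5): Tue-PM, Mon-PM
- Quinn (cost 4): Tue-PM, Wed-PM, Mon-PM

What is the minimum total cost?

This is an integer covering problem.
Quinn alone covers Tue-PM, Wed-PM, Mon-PM — every shift.
Total cost: 4.
No cover costs less than 4.

4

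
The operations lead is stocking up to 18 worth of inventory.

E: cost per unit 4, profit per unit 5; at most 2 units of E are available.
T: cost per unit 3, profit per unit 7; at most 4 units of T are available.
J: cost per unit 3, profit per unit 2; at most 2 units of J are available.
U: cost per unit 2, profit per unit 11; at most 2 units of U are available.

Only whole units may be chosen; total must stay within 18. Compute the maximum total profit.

50

This is a bounded integer knapsack.
4×T and 2×U: cost 16 ≤ 18, profit 4·7 + 2·11 = 50.
1×E, 3×T, and 2×U: cost 17 ≤ 18, profit 1·5 + 3·7 + 2·11 = 48.
Best is 50.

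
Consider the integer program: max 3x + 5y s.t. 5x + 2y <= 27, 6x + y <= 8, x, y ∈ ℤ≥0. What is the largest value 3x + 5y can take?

(x,y)=(0,8): 5·0+2·8=16≤27, 6·0+1·8=8≤8, objective 40.
(x,y)=(0,7): 5·0+2·7=14≤27, 6·0+1·7=7≤8, objective 35.
No feasible integer point exceeds 40.

40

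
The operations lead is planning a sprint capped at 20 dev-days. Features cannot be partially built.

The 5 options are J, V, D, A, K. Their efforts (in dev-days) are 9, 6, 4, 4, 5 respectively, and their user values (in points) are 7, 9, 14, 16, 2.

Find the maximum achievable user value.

41

Allowing fractional choices, the relaxed optimum would be about 43.7, but features are indivisible.
V + D + A: effort 6 + 4 + 4 = 14 ≤ 20, user value 9 + 14 + 16 = 39.
J + D + A: effort 9 + 4 + 4 = 17 ≤ 20, user value 7 + 14 + 16 = 37.
V + D + A + K: effort 6 + 4 + 4 + 5 = 19 ≤ 20, user value 9 + 14 + 16 + 2 = 41.
Best is V, D, A, and K with total user value 41.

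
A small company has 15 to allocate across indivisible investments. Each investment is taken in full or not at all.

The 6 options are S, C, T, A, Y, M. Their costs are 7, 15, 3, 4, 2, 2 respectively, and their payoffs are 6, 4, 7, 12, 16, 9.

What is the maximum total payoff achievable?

This is an integer program with binary decision variables.
Take T, A, Y, and M: cost 3 + 4 + 2 + 2 = 11 ≤ 15, payoff 7 + 12 + 16 + 9 = 44.
No other feasible combination does better.

44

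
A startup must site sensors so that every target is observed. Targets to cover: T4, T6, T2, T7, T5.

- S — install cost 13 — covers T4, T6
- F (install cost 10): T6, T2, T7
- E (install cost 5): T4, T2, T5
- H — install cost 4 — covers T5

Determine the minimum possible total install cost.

Choose F and E: together they cover T4, T6, T2, T7, T5 — every target.
Total install cost: 10 + 5 = 15.
No cover costs less than 15.

15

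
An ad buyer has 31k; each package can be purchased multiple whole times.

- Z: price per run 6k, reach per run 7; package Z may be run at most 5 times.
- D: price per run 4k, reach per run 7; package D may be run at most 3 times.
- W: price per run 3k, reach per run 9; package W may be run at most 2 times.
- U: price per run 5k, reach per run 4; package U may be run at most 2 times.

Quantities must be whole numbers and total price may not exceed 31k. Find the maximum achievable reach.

53

Take 2×Z, 3×D, and 2×W: price 30 ≤ 31, reach 2·7 + 3·7 + 2·9 = 53.
W has the best ratio (9/3) and is taken to its limit of 2; remaining capacity is filled optimally with the others.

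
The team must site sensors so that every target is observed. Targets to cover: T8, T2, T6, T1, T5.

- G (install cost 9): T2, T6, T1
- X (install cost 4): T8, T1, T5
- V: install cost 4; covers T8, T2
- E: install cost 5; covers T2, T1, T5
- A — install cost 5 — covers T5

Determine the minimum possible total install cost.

13

The greedy cost-per-new-target heuristic would pick X, V, and G for 17, but a cheaper cover exists.
Choose G and X: together they cover T8, T2, T6, T1, T5 — every target.
Total install cost: 9 + 4 = 13.
No cover costs less than 13.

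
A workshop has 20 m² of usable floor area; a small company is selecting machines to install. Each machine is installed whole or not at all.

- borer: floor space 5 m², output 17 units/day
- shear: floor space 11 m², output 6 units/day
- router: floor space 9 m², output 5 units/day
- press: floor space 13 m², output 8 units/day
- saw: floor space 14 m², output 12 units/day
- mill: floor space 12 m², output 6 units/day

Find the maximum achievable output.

29

borer + shear: floor space 5 + 11 = 16 ≤ 20, output 17 + 6 = 23.
borer + saw: floor space 5 + 14 = 19 ≤ 20, output 17 + 12 = 29.
borer + press: floor space 5 + 13 = 18 ≤ 20, output 17 + 8 = 25.
Best is borer and saw with total output 29.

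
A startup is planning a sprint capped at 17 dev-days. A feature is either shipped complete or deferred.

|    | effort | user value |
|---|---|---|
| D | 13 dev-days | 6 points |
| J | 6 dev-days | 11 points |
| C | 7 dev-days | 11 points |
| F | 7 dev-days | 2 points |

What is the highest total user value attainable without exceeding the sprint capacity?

22

Treat it as a binary knapsack problem.
Take J and C: effort 6 + 7 = 13 ≤ 17, user value 11 + 11 = 22.
No other feasible combination does better.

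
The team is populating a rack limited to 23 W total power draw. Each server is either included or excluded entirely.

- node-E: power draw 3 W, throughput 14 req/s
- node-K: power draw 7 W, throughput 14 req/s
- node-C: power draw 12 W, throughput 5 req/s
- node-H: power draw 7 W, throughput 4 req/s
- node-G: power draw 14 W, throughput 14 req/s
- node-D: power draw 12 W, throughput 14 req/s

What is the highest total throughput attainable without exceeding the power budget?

42

This is a 0-1 knapsack instance.
Allowing fractional choices, the relaxed optimum would be about 43.0, but servers are indivisible.
node-E + node-K + node-D: power draw 3 + 7 + 12 = 22 ≤ 23, throughput 14 + 14 + 14 = 42.
node-E + node-K + node-H: power draw 3 + 7 + 7 = 17 ≤ 23, throughput 14 + 14 + 4 = 32.
node-E + node-K + node-C: power draw 3 + 7 + 12 = 22 ≤ 23, throughput 14 + 14 + 5 = 33.
Best is node-E, node-K, and node-D with total throughput 42.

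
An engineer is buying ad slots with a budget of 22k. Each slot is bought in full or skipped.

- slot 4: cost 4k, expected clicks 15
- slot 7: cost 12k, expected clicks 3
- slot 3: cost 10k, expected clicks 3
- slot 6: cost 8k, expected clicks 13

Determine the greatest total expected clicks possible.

31

slot 4 + slot 3 + slot 6: cost 4 + 10 + 8 = 22 ≤ 22, expected clicks 15 + 3 + 13 = 31.
slot 4 + slot 6: cost 4 + 8 = 12 ≤ 22, expected clicks 15 + 13 = 28.
slot 4 + slot 3: cost 4 + 10 = 14 ≤ 22, expected clicks 15 + 3 = 18.
Best is slot 4, slot 3, and slot 6 with total expected clicks 31.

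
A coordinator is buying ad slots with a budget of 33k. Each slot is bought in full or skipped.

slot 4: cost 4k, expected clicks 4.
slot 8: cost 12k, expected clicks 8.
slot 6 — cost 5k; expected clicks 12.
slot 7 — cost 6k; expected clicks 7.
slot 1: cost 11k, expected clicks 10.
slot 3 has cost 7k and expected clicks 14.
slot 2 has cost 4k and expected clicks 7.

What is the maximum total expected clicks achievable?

50

Allowing fractional choices, the relaxed optimum would be about 50.4, but ad slots are indivisible.
slot 4 + slot 6 + slot 1 + slot 3 + slot 2: cost 4 + 5 + 11 + 7 + 4 = 31 ≤ 33, expected clicks 4 + 12 + 10 + 14 + 7 = 47.
slot 6 + slot 7 + slot 1 + slot 3 + slot 2: cost 5 + 6 + 11 + 7 + 4 = 33 ≤ 33, expected clicks 12 + 7 + 10 + 14 + 7 = 50.
Best is slot 6, slot 7, slot 1, slot 3, and slot 2 with total expected clicks 50.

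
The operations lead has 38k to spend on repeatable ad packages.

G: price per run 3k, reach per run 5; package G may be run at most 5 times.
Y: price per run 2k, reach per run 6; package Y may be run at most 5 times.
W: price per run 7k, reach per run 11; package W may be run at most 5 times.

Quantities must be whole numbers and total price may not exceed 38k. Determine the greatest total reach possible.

2×G, 5×Y, and 3×W: price 37 ≤ 38, reach 2·5 + 5·6 + 3·11 = 73.
5×Y and 4×W: price 38 ≤ 38, reach 5·6 + 4·11 = 74.
Best is 74.

74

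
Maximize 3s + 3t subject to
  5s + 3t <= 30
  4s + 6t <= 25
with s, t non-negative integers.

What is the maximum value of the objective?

The continuous relaxation peaks at (5.83, 0.278) with value 18.33; rounding to a feasible lattice point costs some objective.
(s,t)=(6,0): 5·6+3·0=30≤30, 4·6+6·0=24≤25, objective 18.
(s,t)=(5,0): 5·5+3·0=25≤30, 4·5+6·0=20≤25, objective 15.
Maximum is 18 at (s,t)=(6,0).

18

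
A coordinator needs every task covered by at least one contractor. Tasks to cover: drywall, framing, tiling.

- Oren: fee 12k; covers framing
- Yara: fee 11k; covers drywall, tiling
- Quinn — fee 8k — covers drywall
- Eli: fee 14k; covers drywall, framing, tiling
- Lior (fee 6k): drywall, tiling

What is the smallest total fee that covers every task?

The greedy cost-per-new-task heuristic would pick Lior and Oren for 18, but a cheaper cover exists.
Eli alone covers drywall, framing, tiling — every task.
Total fee: 14.
No cover costs less than 14.

14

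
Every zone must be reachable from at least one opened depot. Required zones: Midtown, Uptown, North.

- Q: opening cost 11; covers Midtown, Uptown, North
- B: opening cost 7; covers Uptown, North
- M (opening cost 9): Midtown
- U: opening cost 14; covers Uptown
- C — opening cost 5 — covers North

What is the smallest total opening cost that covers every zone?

11

This is an integer covering problem.
The greedy cost-per-new-zone heuristic would pick B and M for 16, but a cheaper cover exists.
Q alone covers Midtown, Uptown, North — every zone.
Total opening cost: 11.
No cover costs less than 11.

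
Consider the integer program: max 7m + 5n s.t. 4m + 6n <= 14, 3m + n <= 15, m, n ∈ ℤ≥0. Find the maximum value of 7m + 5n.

(m,n)=(3,0) is feasible, giving 21.
(m,n)=(2,1) is feasible, giving 19.
(m,n)=(2,0) is feasible, giving 14.
Maximum is 21 at (m,n)=(3,0).

21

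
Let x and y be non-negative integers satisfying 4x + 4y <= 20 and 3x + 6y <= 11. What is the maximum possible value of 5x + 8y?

15

The continuous relaxation peaks at (3.67, 0) with value 18.33; rounding to a feasible lattice point costs some objective.
(x,y)=(3,0): 4·3+4·0=12≤20, 3·3+6·0=9≤11, objective 15.
(x,y)=(2,0): 4·2+4·0=8≤20, 3·2+6·0=6≤11, objective 10.
The best lattice point is (3,0), giving 15.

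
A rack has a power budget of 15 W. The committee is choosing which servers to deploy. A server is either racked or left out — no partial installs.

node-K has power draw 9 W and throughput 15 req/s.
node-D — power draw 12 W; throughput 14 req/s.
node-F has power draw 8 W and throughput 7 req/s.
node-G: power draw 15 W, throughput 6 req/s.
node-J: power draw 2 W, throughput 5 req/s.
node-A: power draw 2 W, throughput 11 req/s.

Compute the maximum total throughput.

Allowing fractional choices, the relaxed optimum would be about 33.3, but servers are indivisible.
node-K + node-A: power draw 9 + 2 = 11 ≤ 15, throughput 15 + 11 = 26.
node-K + node-J + node-A: power draw 9 + 2 + 2 = 13 ≤ 15, throughput 15 + 5 + 11 = 31.
Best is node-K, node-J, and node-A with total throughput 31.

31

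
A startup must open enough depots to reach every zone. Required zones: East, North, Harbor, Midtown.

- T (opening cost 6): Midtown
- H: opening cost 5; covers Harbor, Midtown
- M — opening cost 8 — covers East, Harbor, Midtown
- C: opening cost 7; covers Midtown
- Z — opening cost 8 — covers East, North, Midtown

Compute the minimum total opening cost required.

Choose H and Z: together they cover East, North, Harbor, Midtown — every zone.
Total opening cost: 5 + 8 = 13.
No cover costs less than 13.

13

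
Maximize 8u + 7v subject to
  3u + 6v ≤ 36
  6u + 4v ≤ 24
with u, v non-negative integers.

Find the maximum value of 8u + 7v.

42

(u,v)=(0,6): 3·0+6·6=36≤36, 6·0+4·6=24≤24, objective 42.
(u,v)=(0,5): 3·0+6·5=30≤36, 6·0+4·5=20≤24, objective 35.
The best lattice point is (0,6), giving 42.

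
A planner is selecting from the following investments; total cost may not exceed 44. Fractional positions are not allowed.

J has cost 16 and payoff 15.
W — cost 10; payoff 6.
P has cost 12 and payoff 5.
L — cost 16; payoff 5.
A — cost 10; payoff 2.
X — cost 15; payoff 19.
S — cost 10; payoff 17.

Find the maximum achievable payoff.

51

Allowing fractional choices, the relaxed optimum would be about 52.8, but investments are indivisible.
J + X + S: cost 16 + 15 + 10 = 41 ≤ 44, payoff 15 + 19 + 17 = 51.
P + X + S: cost 12 + 15 + 10 = 37 ≤ 44, payoff 5 + 19 + 17 = 41.
W + X + S: cost 10 + 15 + 10 = 35 ≤ 44, payoff 6 + 19 + 17 = 42.
Best is J, X, and S with total payoff 51.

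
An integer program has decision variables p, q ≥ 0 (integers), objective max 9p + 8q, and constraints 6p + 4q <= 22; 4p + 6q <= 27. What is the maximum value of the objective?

(p,q)=(3,1): 6·3+4·1=22≤22, 4·3+6·1=18≤27, objective 35.
(p,q)=(2,2): 6·2+4·2=20≤22, 4·2+6·2=20≤27, objective 34.
(p,q)=(1,3): 6·1+4·3=18≤22, 4·1+6·3=22≤27, objective 33.
Maximum is 35 at (p,q)=(3,1).

35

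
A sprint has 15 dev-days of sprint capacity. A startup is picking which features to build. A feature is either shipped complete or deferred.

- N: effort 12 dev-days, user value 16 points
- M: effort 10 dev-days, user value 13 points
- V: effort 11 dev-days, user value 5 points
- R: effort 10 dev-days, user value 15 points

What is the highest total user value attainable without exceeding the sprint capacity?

Treat it as a binary knapsack problem.
Allowing fractional choices, the relaxed optimum would be about 21.7, but features are indivisible.
R: effort 10 ≤ 15, user value 15.
N: effort 12 ≤ 15, user value 16.
Best is N with total user value 16.

16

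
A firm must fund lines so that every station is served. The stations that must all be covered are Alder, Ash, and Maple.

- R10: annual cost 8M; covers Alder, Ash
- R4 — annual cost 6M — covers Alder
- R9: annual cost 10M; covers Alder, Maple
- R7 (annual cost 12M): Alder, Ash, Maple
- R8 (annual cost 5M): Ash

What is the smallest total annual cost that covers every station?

12

The greedy cost-per-new-station heuristic would pick R10 and R9 for 18, but a cheaper cover exists.
R7 alone covers Alder, Ash, Maple — every station.
Total annual cost: 12.
No cover costs less than 12.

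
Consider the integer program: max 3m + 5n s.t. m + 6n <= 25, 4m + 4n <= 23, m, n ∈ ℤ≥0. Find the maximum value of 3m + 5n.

23

Relaxing integrality, the LP optimum is 24.95 at (m,n) = (1.9, 3.85), which is not an integer point.
(m,n)=(1,4): 1·1+6·4=25≤25, 4·1+4·4=20≤23, objective 23.
(m,n)=(2,3): 1·2+6·3=20≤25, 4·2+4·3=20≤23, objective 21.
(m,n)=(0,4): 1·0+6·4=24≤25, 4·0+4·4=16≤23, objective 20.
The best lattice point is (1,4), giving 23.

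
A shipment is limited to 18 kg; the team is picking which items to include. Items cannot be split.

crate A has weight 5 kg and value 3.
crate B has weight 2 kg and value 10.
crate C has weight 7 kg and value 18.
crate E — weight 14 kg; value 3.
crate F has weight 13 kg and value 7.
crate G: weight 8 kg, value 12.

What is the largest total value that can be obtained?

This is a 0-1 knapsack instance.
crate B + crate C + crate G: weight 2 + 7 + 8 = 17 ≤ 18, value 10 + 18 + 12 = 40.
crate C + crate G: weight 7 + 8 = 15 ≤ 18, value 18 + 12 = 30.
crate A + crate B + crate C: weight 5 + 2 + 7 = 14 ≤ 18, value 3 + 10 + 18 = 31.
Best is crate B, crate C, and crate G with total value 40.

40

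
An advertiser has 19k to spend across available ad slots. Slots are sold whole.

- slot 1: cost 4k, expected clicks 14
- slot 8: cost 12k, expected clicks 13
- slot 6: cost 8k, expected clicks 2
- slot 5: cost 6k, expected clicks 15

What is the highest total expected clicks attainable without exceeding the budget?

This is an integer program with binary decision variables.
Allowing fractional choices, the relaxed optimum would be about 38.8, but ad slots are indivisible.
slot 1 + slot 6 + slot 5: cost 4 + 8 + 6 = 18 ≤ 19, expected clicks 14 + 2 + 15 = 31.
slot 1 + slot 5: cost 4 + 6 = 10 ≤ 19, expected clicks 14 + 15 = 29.
Best is slot 1, slot 6, and slot 5 with total expected clicks 31.

31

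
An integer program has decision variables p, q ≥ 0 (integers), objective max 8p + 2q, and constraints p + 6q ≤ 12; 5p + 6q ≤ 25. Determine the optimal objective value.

(p,q)=(5,0): 1·5+6·0=5≤12, 5·5+6·0=25≤25, objective 40.
(p,q)=(4,0): 1·4+6·0=4≤12, 5·4+6·0=20≤25, objective 32.
Maximum is 40 at (p,q)=(5,0).

40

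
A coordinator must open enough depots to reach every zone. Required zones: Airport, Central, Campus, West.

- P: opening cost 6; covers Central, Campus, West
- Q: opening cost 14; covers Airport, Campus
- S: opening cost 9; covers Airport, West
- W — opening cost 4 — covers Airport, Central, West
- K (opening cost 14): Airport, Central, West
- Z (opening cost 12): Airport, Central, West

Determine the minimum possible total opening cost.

10

Choose P and W: together they cover Airport, Central, Campus, West — every zone.
Total opening cost: 6 + 4 = 10.
No cover costs less than 10.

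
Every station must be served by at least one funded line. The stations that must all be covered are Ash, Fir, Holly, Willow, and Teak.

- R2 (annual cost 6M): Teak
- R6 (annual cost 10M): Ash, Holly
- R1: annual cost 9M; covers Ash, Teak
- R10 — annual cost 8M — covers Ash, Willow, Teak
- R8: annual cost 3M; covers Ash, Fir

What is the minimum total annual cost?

21

Choose R6, R10, and R8: together they cover Ash, Fir, Holly, Willow, Teak — every station.
Total annual cost: 10 + 8 + 3 = 21.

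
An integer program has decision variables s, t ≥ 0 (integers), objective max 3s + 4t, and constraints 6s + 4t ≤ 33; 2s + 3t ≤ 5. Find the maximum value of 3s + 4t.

(s,t)=(1,1): 6·1+4·1=10≤33, 2·1+3·1=5≤5, objective 7.
(s,t)=(2,0): 6·2+4·0=12≤33, 2·2+3·0=4≤5, objective 6.
(s,t)=(0,1): 6·0+4·1=4≤33, 2·0+3·1=3≤5, objective 4.
(s,t)=(1,0): 6·1+4·0=6≤33, 2·1+3·0=2≤5, objective 3.
Maximum is 7 at (s,t)=(1,1).

7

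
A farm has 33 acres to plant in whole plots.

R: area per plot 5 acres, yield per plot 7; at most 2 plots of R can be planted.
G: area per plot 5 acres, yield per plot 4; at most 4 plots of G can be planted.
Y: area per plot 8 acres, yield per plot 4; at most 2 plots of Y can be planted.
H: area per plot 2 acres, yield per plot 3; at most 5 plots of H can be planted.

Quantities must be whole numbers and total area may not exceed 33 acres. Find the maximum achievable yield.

H has the best ratio (3/2); taking only H gives at most 5×3 = 15 (stopped by the supply cap of 5).
Mixing does better — 2×R, 3×G, and 4×H: area 33 ≤ 33, yield 2·7 + 3·4 + 4·3 = 38.

38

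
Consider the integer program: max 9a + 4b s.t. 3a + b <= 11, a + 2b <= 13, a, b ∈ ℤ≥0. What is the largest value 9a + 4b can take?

(a,b)=(2,5) is feasible, giving 38.
(a,b)=(2,4) is feasible, giving 34.
The best lattice point is (2,5), giving 38.

38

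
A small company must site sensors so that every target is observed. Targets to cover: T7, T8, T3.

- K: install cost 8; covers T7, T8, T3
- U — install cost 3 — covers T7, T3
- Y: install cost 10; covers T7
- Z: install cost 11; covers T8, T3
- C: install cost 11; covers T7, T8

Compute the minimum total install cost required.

The greedy cost-per-new-target heuristic would pick U and K for 11, but a cheaper cover exists.
K alone covers T7, T8, T3 — every target.
Total install cost: 8.
No cover costs less than 8.

8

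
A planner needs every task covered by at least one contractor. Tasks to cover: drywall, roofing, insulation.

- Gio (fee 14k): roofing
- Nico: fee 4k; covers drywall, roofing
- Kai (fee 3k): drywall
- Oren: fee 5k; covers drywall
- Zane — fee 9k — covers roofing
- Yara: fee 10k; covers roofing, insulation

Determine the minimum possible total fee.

Choose Kai and Yara: together they cover drywall, roofing, insulation — every task.
Total fee: 3 + 10 = 13.

13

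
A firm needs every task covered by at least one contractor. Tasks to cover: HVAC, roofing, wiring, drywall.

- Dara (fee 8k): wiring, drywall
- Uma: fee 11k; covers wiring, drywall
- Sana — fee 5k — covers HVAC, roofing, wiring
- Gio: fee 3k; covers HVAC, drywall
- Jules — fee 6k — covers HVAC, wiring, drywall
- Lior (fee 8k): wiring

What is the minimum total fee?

Choose Sana and Gio: together they cover HVAC, roofing, wiring, drywall — every task.
Total fee: 5 + 3 = 8.

8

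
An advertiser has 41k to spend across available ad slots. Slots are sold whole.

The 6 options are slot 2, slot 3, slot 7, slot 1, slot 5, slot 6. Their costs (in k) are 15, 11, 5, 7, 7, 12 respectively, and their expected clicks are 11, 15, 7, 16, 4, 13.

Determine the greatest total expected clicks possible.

This is a 0-1 knapsack instance.
Take slot 3, slot 7, slot 1, and slot 6: cost 11 + 5 + 7 + 12 = 35 ≤ 41, expected clicks 15 + 7 + 16 + 13 = 51.
No other feasible combination does better.

51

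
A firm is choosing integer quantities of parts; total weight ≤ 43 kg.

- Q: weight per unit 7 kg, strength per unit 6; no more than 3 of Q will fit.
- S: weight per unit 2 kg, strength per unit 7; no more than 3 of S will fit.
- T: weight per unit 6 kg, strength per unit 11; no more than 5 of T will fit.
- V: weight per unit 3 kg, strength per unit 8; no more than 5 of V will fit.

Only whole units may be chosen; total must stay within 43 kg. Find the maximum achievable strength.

This is a bounded integer knapsack.
S has the best ratio (7/2); taking only S gives at most 3×7 = 21 (stopped by the supply cap of 3).
Mixing does better — 2×S, 4×T, and 5×V: weight 43 ≤ 43, strength 2·7 + 4·11 + 5·8 = 98.

98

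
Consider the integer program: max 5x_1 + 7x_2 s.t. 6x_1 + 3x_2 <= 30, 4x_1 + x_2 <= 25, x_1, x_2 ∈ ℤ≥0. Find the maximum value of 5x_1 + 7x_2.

70

(x_1,x_2)=(0,10): 6·0+3·10=30≤30, 4·0+1·10=10≤25, objective 70.
(x_1,x_2)=(0,9): 6·0+3·9=27≤30, 4·0+1·9=9≤25, objective 63.
No feasible integer point exceeds 70.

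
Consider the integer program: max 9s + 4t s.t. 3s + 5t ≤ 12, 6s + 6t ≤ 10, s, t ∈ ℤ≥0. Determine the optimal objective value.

(s,t)=(1,0): 3·1+5·0=3≤12, 6·1+6·0=6≤10, objective 9.
(s,t)=(0,1): 3·0+5·1=5≤12, 6·0+6·1=6≤10, objective 4.
(s,t)=(0,0): 3·0+5·0=0≤12, 6·0+6·0=0≤10, objective 0.
No feasible integer point exceeds 9.

9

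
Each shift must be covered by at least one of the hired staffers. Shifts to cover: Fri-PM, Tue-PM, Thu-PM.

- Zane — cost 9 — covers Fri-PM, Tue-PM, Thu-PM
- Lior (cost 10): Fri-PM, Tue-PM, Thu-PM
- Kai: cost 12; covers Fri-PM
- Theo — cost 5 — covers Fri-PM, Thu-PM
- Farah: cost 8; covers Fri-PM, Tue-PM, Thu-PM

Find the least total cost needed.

8

This is a weighted set-cover instance.
The greedy cost-per-new-shift heuristic would pick Theo and Farah for 13, but a cheaper cover exists.
Farah alone covers Fri-PM, Tue-PM, Thu-PM — every shift.
Total cost: 8.
No cover costs less than 8.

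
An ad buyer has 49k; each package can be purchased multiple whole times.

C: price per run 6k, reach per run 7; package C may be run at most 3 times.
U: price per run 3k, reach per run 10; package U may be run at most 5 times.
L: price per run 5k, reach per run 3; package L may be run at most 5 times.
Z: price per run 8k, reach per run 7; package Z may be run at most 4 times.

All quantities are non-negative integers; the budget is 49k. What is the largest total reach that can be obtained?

This is a bounded integer knapsack.
Take 3×C, 5×U, and 2×Z: price 49 ≤ 49, reach 3·7 + 5·10 + 2·7 = 85.
U has the best ratio (10/3) and is taken to its limit of 5; remaining capacity is filled optimally with the others.

85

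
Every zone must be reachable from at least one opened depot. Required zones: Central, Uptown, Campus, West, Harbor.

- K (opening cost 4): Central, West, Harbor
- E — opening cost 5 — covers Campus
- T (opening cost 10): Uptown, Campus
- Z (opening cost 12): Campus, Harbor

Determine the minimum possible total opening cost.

14

This is a weighted set-cover instance.
The greedy cost-per-new-zone heuristic would pick K, E, and T for 19, but a cheaper cover exists.
Choose K and T: together they cover Central, Uptown, Campus, West, Harbor — every zone.
Total opening cost: 4 + 10 = 14.
No cover costs less than 14.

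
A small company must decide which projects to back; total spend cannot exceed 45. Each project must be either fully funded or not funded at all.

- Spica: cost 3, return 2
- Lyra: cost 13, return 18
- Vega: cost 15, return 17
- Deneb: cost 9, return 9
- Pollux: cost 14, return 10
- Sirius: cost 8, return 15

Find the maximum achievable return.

59

Treat it as a binary knapsack problem.
Take Lyra, Vega, Deneb, and Sirius: cost 13 + 15 + 9 + 8 = 45 ≤ 45, return 18 + 17 + 9 + 15 = 59.
No other feasible combination does better.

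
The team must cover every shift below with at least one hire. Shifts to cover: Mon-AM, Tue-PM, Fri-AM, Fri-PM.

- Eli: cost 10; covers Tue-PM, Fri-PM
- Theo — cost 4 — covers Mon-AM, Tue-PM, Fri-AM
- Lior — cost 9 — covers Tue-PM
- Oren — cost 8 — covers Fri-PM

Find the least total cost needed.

This is a weighted set-cover instance.
Choose Theo and Oren: together they cover Mon-AM, Tue-PM, Fri-AM, Fri-PM — every shift.
Total cost: 4 + 8 = 12.
No cover costs less than 12.

12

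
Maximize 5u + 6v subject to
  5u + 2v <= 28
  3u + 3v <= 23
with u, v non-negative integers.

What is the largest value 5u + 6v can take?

Relaxing integrality, the LP optimum is 46.00 at (u,v) = (0, 7.67), which is not an integer point.
(u,v)=(0,7): 5·0+2·7=14≤28, 3·0+3·7=21≤23, objective 42.
(u,v)=(1,6): 5·1+2·6=17≤28, 3·1+3·6=21≤23, objective 41.
Maximum is 42 at (u,v)=(0,7).

42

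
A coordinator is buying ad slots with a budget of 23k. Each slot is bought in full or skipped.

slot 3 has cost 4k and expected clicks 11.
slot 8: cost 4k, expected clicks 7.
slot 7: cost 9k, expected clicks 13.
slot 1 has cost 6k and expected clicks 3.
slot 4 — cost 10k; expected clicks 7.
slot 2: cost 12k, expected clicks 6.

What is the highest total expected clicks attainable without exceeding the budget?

Allowing fractional choices, the relaxed optimum would be about 35.2, but ad slots are indivisible.
slot 3 + slot 8 + slot 7 + slot 1: cost 4 + 4 + 9 + 6 = 23 ≤ 23, expected clicks 11 + 7 + 13 + 3 = 34.
slot 3 + slot 7 + slot 4: cost 4 + 9 + 10 = 23 ≤ 23, expected clicks 11 + 13 + 7 = 31.
slot 3 + slot 8 + slot 7: cost 4 + 4 + 9 = 17 ≤ 23, expected clicks 11 + 7 + 13 = 31.
Best is slot 3, slot 8, slot 7, and slot 1 with total expected clicks 34.

34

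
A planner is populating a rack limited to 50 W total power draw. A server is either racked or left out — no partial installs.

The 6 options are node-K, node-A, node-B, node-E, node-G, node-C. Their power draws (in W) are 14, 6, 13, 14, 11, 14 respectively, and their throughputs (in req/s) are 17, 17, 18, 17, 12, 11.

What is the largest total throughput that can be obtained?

node-K + node-A + node-B + node-G: power draw 14 + 6 + 13 + 11 = 44 ≤ 50, throughput 17 + 17 + 18 + 12 = 64.
node-A + node-B + node-E + node-G: power draw 6 + 13 + 14 + 11 = 44 ≤ 50, throughput 17 + 18 + 17 + 12 = 64.
node-K + node-A + node-B + node-E: power draw 14 + 6 + 13 + 14 = 47 ≤ 50, throughput 17 + 17 + 18 + 17 = 69.
Best is node-K, node-A, node-B, and node-E with total throughput 69.

69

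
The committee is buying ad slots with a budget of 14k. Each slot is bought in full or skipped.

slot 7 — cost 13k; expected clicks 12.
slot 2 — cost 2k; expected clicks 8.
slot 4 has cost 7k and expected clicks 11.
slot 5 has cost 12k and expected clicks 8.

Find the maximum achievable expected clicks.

19

Allowing fractional choices, the relaxed optimum would be about 23.6, but ad slots are indivisible.
slot 2 + slot 4: cost 2 + 7 = 9 ≤ 14, expected clicks 8 + 11 = 19.
slot 2 + slot 5: cost 2 + 12 = 14 ≤ 14, expected clicks 8 + 8 = 16.
slot 7: cost 13 ≤ 14, expected clicks 12.
Best is slot 2 and slot 4 with total expected clicks 19.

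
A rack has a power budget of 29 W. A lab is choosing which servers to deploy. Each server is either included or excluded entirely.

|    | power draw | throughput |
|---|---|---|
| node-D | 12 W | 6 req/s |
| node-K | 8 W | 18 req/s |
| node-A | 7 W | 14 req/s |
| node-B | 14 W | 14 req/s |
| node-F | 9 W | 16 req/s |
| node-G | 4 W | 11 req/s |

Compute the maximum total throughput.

This is an integer program with binary decision variables.
Allowing fractional choices, the relaxed optimum would be about 60.0, but servers are indivisible.
node-K + node-A + node-F + node-G: power draw 8 + 7 + 9 + 4 = 28 ≤ 29, throughput 18 + 14 + 16 + 11 = 59.
node-K + node-A + node-B: power draw 8 + 7 + 14 = 29 ≤ 29, throughput 18 + 14 + 14 = 46.
node-K + node-A + node-F: power draw 8 + 7 + 9 = 24 ≤ 29, throughput 18 + 14 + 16 = 48.
Best is node-K, node-A, node-F, and node-G with total throughput 59.

59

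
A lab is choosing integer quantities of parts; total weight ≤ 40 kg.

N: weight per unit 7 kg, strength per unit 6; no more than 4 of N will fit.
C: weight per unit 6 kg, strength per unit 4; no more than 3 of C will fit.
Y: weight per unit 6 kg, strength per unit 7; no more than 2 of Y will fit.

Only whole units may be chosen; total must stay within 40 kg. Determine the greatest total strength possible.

38

Take 4×N and 2×Y: weight 40 ≤ 40, strength 4·6 + 2·7 = 38.
Y has the best ratio (7/6) and is taken to its limit of 2; remaining capacity is filled optimally with the others.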